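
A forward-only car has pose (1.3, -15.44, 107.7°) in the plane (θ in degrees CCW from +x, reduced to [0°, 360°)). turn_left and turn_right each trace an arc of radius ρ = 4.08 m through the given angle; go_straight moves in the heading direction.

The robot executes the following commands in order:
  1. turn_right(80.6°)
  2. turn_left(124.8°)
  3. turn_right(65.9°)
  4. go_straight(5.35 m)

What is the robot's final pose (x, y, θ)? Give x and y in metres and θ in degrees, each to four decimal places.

(1.6162, 5.8843, 86.0000°)

set_pose: (x, y, θ) = (1.3000, -15.4400, 107.7000°), ρ = 4.08
turn_right(80.6°): centre at ρ to the right, rotate −80.6° → (3.3282, -10.5675, 27.1000°)
turn_left(124.8°): centre at ρ to the left, rotate +124.8° → (3.3913, -3.3363, 151.9000°)
turn_right(65.9°): centre at ρ to the right, rotate −65.9° → (1.2430, 0.5474, 86.0000°)
go_straight(5.35): x += 5.35·cos θ, y += 5.35·sin θ → (1.6162, 5.8843, 86.0000°)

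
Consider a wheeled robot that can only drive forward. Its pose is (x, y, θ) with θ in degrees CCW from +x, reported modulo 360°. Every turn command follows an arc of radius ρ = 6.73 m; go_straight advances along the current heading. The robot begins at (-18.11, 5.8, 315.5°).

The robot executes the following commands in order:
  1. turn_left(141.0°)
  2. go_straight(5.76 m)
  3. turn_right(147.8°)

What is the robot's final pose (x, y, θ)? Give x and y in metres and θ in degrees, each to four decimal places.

(4.5808, 22.0547, 308.7000°)

set_pose: (x, y, θ) = (-18.1100, 5.8000, 315.5000°), ρ = 6.73
turn_left(141.0°): centre at ρ to the left, rotate +141.0° → (-6.7061, 11.3620, 456.5000° ≡ 96.5000°)
go_straight(5.76): x += 5.76·cos θ, y += 5.76·sin θ → (-7.3582, 17.0850, 96.5000°)
turn_right(147.8°): centre at ρ to the right, rotate −147.8° → (4.5808, 22.0547, -51.3000° ≡ 308.7000°)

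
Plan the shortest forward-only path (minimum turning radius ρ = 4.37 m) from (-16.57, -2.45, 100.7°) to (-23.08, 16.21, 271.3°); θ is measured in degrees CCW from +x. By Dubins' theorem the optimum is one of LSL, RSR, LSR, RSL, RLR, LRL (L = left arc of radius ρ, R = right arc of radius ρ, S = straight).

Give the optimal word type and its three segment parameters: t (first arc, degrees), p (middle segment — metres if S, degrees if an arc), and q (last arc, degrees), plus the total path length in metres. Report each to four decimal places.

Let ψ = atan2(Δy, Δx) = atan2(18.66, -6.51) = 109.2326° be the start→goal bearing.
Normalize: d = |goal − start| / ρ = 19.762988/4.37 = 4.522423, α = (θ_start − ψ) mod 360° = 351.4674° = 6.134264 rad, β = (θ_goal − ψ) mod 360° = 162.0674° = 2.828610 rad.
Common terms: sin α = -0.148372, cos α = 0.988932, sin β = 0.307898, cos β = -0.951419, cos(α−β) = -0.986572, d² = 20.452309. Work in radians in the unit-radius frame; every candidate has L = ρ·(t + p + q).
LSL: p² = 2 + d² − 2cos(α−β) + 2d(sin α − sin β) = 20.298566; p = √p² = 4.505393; φ = atan2(cos β − cos α, d + sin α − sin β) = -0.445238 rad; t = (φ − α) mod 2π = 5.986869 rad, q = (β − φ) mod 2π = 3.273848 rad → L = 4.37·(5.986869 + 4.505393 + 3.273848) = 4.37·13.766110 = 60.157901 m
RSR: p² = 2 + d² − 2cos(α−β) + 2d(sin β − sin α) = 28.552341; p = √p² = 5.343439; φ = atan2(cos α − cos β, d − sin α + sin β) = 0.371623 rad; t = (α − φ) mod 2π = 5.762641 rad, q = (φ − β) mod 2π = 3.826198 rad → L = 4.37·(5.762641 + 5.343439 + 3.826198) = 4.37·14.932278 = 65.254055 m
LSR: p² = d² − 2 + 2cos(α−β) + 2d(sin α + sin β) = 17.922052; p = √p² = 4.233444; φ = atan2(−cos α − cos β, d + sin α + sin β) − atan2(−2, p) = 0.433336 rad; t = (φ − α) mod 2π = 0.582258 rad, q = (φ − β) mod 2π = 3.887912 rad → L = 4.37·(0.582258 + 4.233444 + 3.887912) = 4.37·8.703614 = 38.034793 m
RSL: p² = d² − 2 + 2cos(α−β) − 2d(sin α + sin β) = 15.036278; p = √p² = 3.877664; φ = atan2(cos α + cos β, d − sin α − sin β) − atan2(2, p) = -0.467590 rad; t = (α − φ) mod 2π = 0.318668 rad, q = (β − φ) mod 2π = 3.296200 rad → L = 4.37·(0.318668 + 3.877664 + 3.296200) = 4.37·7.492532 = 32.742363 m
RLR: c = (6 − d² + 2cos(α−β) + 2d(sin α − sin β))/8 = -2.569043, |c| > 1 → infeasible
LRL: c = (6 − d² + 2cos(α−β) − 2d(sin α − sin β))/8 = -1.537321, |c| > 1 → infeasible
Shortest: RSL with L = 32.742363 m ≈ 32.7424 m
Convert RSL to answer units (arcs ×180/π): t = 0.318668·180/π = 18.2583°, p = ρ·p = 4.37·3.877664 = 16.9454 m, q = 3.296200·180/π = 188.8583°, L = 32.7424 m.

RSL: t = 18.2583°, p = 16.9454 m, q = 188.8583°, L = 32.7424 m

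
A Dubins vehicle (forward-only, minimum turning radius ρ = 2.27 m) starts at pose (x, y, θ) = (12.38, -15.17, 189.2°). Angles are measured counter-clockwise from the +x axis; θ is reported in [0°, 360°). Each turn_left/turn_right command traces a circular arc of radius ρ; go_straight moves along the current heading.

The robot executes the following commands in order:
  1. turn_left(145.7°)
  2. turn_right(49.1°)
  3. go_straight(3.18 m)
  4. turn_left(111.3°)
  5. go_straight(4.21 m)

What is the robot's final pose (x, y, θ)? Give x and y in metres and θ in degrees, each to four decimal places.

(20.7785, -22.6168, 37.1000°)

set_pose: (x, y, θ) = (12.3800, -15.1700, 189.2000°), ρ = 2.27
turn_left(145.7°): centre at ρ to the left, rotate +145.7° → (11.7800, -19.4664, 334.9000°)
turn_right(49.1°): centre at ρ to the right, rotate −49.1° → (13.0013, -20.9040, 285.8000°)
go_straight(3.18): x += 3.18·cos θ, y += 3.18·sin θ → (13.8672, -23.9639, 285.8000°)
turn_left(111.3°): centre at ρ to the left, rotate +111.3° → (17.4207, -25.1563, 397.1000° ≡ 37.1000°)
go_straight(4.21): x += 4.21·cos θ, y += 4.21·sin θ → (20.7785, -22.6168, 37.1000°)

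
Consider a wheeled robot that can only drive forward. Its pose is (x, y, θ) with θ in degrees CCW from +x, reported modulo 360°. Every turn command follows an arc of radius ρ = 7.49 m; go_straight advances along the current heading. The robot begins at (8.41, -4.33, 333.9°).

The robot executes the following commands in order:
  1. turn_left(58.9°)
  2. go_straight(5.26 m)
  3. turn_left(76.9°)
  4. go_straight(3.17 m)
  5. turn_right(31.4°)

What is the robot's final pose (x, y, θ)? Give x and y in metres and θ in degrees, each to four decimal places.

set_pose: (x, y, θ) = (8.4100, -4.3300, 333.9000°), ρ = 7.49
turn_left(58.9°): centre at ρ to the left, rotate +58.9° → (15.7625, -3.8996, 392.8000° ≡ 32.8000°)
go_straight(5.26): x += 5.26·cos θ, y += 5.26·sin θ → (20.1839, -1.0502, 32.8000°)
turn_left(76.9°): centre at ρ to the left, rotate +76.9° → (23.1781, 7.7705, 109.7000°)
go_straight(3.17): x += 3.17·cos θ, y += 3.17·sin θ → (22.1095, 10.7549, 109.7000°)
turn_right(31.4°): centre at ρ to the right, rotate −31.4° → (21.8268, 14.7986, 78.3000°)

(21.8268, 14.7986, 78.3000°)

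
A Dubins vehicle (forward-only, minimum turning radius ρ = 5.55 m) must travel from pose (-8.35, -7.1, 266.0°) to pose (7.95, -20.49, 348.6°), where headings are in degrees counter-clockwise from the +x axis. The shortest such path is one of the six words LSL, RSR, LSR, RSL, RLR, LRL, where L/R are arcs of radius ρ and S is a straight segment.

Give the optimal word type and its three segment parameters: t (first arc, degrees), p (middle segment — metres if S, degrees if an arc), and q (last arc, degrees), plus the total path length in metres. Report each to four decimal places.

LSL: t = 61.4781°, p = 14.0663 m, q = 21.1219°, L = 22.0674 m

Let ψ = atan2(Δy, Δx) = atan2(-13.39, 16.30) = -39.4022° be the start→goal bearing.
Normalize: d = |goal − start| / ρ = 21.094599/5.55 = 3.800829, α = (θ_start − ψ) mod 360° = 305.4022° = 5.330273 rad, β = (θ_goal − ψ) mod 360° = 28.0022° = 0.488730 rad.
Common terms: sin α = -0.815106, cos α = 0.579312, sin β = 0.469505, cos β = 0.882930, cos(α−β) = 0.128796, d² = 14.446298. Work in radians in the unit-radius frame; every candidate has L = ρ·(t + p + q).
LSL: p² = 2 + d² − 2cos(α−β) + 2d(sin α − sin β) = 6.423536; p = √p² = 2.534470; φ = atan2(cos β − cos α, d + sin α − sin β) = 0.120084 rad; t = (φ − α) mod 2π = 1.072996 rad, q = (β − φ) mod 2π = 0.368646 rad → L = 5.55·(1.072996 + 2.534470 + 0.368646) = 5.55·3.976112 = 22.067419 m
RSR: p² = 2 + d² − 2cos(α−β) + 2d(sin β − sin α) = 25.953878; p = √p² = 5.094495; φ = atan2(cos α − cos β, d − sin α + sin β) = -0.059633 rad; t = (α − φ) mod 2π = 5.389906 rad, q = (φ − β) mod 2π = 5.734823 rad → L = 5.55·(5.389906 + 5.094495 + 5.734823) = 5.55·16.219224 = 90.016691 m
LSR: p² = d² − 2 + 2cos(α−β) + 2d(sin α + sin β) = 10.076748; p = √p² = 3.174389; φ = atan2(−cos α − cos β, d + sin α + sin β) − atan2(−2, p) = 0.161875 rad; t = (φ − α) mod 2π = 1.114787 rad, q = (φ − β) mod 2π = 5.956330 rad → L = 5.55·(1.114787 + 3.174389 + 5.956330) = 5.55·10.245506 = 56.862559 m
RSL: p² = d² − 2 + 2cos(α−β) − 2d(sin α + sin β) = 15.331031; p = √p² = 3.915486; φ = atan2(cos α + cos β, d − sin α − sin β) − atan2(2, p) = -0.133210 rad; t = (α − φ) mod 2π = 5.463483 rad, q = (β − φ) mod 2π = 0.621940 rad → L = 5.55·(5.463483 + 3.915486 + 0.621940) = 5.55·10.000909 = 55.505042 m
RLR: c = (6 − d² + 2cos(α−β) + 2d(sin α − sin β))/8 = -2.244235, |c| > 1 → infeasible
LRL: c = (6 − d² + 2cos(α−β) − 2d(sin α − sin β))/8 = 0.197058; p = 2π − arccos c = 4.910745 rad; φ = atan2(cos β − cos α, d + sin α − sin β) = 0.120084 rad; t = (φ − α + p/2) mod 2π = 3.528369 rad, q = (β − α − t + p) mod 2π = 2.824019 rad → L = 5.55·(3.528369 + 4.910745 + 2.824019) = 5.55·11.263132 = 62.510384 m
Shortest: LSL with L = 22.067419 m ≈ 22.0674 m
Convert LSL to answer units (arcs ×180/π): t = 1.072996·180/π = 61.4781°, p = ρ·p = 5.55·2.534470 = 14.0663 m, q = 0.368646·180/π = 21.1219°, L = 22.0674 m.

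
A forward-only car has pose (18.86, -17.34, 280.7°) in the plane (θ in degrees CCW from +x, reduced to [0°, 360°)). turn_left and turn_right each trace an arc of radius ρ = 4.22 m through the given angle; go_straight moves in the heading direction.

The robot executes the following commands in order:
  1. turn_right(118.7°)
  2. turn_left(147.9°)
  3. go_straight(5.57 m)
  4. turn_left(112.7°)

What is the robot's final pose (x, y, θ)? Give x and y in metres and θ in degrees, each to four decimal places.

set_pose: (x, y, θ) = (18.8600, -17.3400, 280.7000°), ρ = 4.22
turn_right(118.7°): centre at ρ to the right, rotate −118.7° → (13.4093, -22.1370, 162.0000°)
turn_left(147.9°): centre at ρ to the left, rotate +147.9° → (8.8678, -28.8573, 309.9000°)
go_straight(5.57): x += 5.57·cos θ, y += 5.57·sin θ → (12.4407, -33.1305, 309.9000°)
turn_left(112.7°): centre at ρ to the left, rotate +112.7° → (19.4247, -32.3656, 422.6000° ≡ 62.6000°)

(19.4247, -32.3656, 62.6000°)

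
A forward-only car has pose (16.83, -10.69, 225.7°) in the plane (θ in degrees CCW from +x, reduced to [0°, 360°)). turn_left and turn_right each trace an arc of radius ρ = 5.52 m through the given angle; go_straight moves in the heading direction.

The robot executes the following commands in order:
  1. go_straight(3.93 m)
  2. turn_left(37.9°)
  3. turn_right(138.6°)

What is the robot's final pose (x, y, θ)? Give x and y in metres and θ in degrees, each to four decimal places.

set_pose: (x, y, θ) = (16.8300, -10.6900, 225.7000°), ρ = 5.52
go_straight(3.93): x += 3.93·cos θ, y += 3.93·sin θ → (14.0852, -13.5027, 225.7000°)
turn_left(37.9°): centre at ρ to the left, rotate +37.9° → (12.5503, -16.7426, 263.6000°)
turn_right(138.6°): centre at ρ to the right, rotate −138.6° → (2.5429, -19.2934, 125.0000°)

(2.5429, -19.2934, 125.0000°)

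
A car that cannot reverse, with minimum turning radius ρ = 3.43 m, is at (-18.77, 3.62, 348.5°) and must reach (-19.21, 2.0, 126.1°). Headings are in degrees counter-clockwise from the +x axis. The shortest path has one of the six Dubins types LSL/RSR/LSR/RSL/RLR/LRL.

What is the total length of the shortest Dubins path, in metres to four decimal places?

Let ψ = atan2(Δy, Δx) = atan2(-1.62, -0.44) = -105.1952° be the start→goal bearing.
Normalize: d = |goal − start| / ρ = 1.678690/3.43 = 0.489414, α = (θ_start − ψ) mod 360° = 93.6952° = 1.635291 rad, β = (θ_goal − ψ) mod 360° = 231.2952° = 4.036864 rad.
Common terms: sin α = 0.997921, cos α = -0.064450, sin β = -0.780379, cos β = -0.625307, cos(α−β) = -0.738455, d² = 0.239526. Work in radians in the unit-radius frame; every candidate has L = ρ·(t + p + q).
LSL: p² = 2 + d² − 2cos(α−β) + 2d(sin α − sin β) = 5.457086; p = √p² = 2.336041; φ = atan2(cos β − cos α, d + sin α − sin β) = -0.242458 rad; t = (φ − α) mod 2π = 4.405437 rad, q = (β − φ) mod 2π = 4.279321 rad → L = 3.43·(4.405437 + 2.336041 + 4.279321) = 3.43·11.020799 = 37.801341 m
RSR: p² = 2 + d² − 2cos(α−β) + 2d(sin β − sin α) = 1.975787; p = √p² = 1.405627; φ = atan2(cos α − cos β, d − sin α + sin β) = 2.731157 rad; t = (α − φ) mod 2π = 5.187319 rad, q = (φ − β) mod 2π = 4.977479 rad → L = 3.43·(5.187319 + 1.405627 + 4.977479) = 3.43·11.570425 = 39.686556 m
LSR: p² = d² − 2 + 2cos(α−β) + 2d(sin α + sin β) = -3.024448 < 0 → infeasible
RSL: p² = d² − 2 + 2cos(α−β) − 2d(sin α + sin β) = -3.450321 < 0 → infeasible
RLR: c = (6 − d² + 2cos(α−β) + 2d(sin α − sin β))/8 = 0.753027; p = 2π − arccos c = 5.565039 rad; φ = atan2(cos α − cos β, d − sin α + sin β) = 2.731157 rad; t = (α − φ + p/2) mod 2π = 1.686653 rad, q = (α − β − t + p) mod 2π = 1.476813 rad → L = 3.43·(1.686653 + 5.565039 + 1.476813) = 3.43·8.728504 = 29.938770 m
LRL: c = (6 − d² + 2cos(α−β) − 2d(sin α − sin β))/8 = 0.317864; p = 2π − arccos c = 5.035865 rad; φ = atan2(cos β − cos α, d + sin α − sin β) = -0.242458 rad; t = (φ − α + p/2) mod 2π = 0.640184 rad, q = (β − α − t + p) mod 2π = 0.514068 rad → L = 3.43·(0.640184 + 5.035865 + 0.514068) = 3.43·6.190118 = 21.232104 m
Shortest: LRL with L = 21.232104 m ≈ 21.2321 m

21.2321 m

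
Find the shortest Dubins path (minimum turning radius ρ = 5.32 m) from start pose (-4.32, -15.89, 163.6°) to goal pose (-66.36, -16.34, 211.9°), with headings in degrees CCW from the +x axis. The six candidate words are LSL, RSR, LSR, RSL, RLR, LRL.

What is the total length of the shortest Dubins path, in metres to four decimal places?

Let ψ = atan2(Δy, Δx) = atan2(-0.45, -62.04) = -179.5844° be the start→goal bearing.
Normalize: d = |goal − start| / ρ = 62.041632/5.32 = 11.661961, α = (θ_start − ψ) mod 360° = 343.1844° = 5.989698 rad, β = (θ_goal − ψ) mod 360° = 31.4844° = 0.549507 rad.
Common terms: sin α = -0.289292, cos α = 0.957241, sin β = 0.522267, cos β = 0.852782, cos(α−β) = 0.665230, d² = 136.001332. Work in radians in the unit-radius frame; every candidate has L = ρ·(t + p + q).
LSL: p² = 2 + d² − 2cos(α−β) + 2d(sin α − sin β) = 117.742137; p = √p² = 10.850905; φ = atan2(cos β − cos α, d + sin α − sin β) = -0.009627 rad; t = (φ − α) mod 2π = 0.283860 rad, q = (β − φ) mod 2π = 0.559134 rad → L = 5.32·(0.283860 + 10.850905 + 0.559134) = 5.32·11.693899 = 62.211542 m
RSR: p² = 2 + d² − 2cos(α−β) + 2d(sin β − sin α) = 155.599605; p = √p² = 12.473957; φ = atan2(cos α − cos β, d − sin α + sin β) = 0.008374 rad; t = (α − φ) mod 2π = 5.981324 rad, q = (φ − β) mod 2π = 5.742053 rad → L = 5.32·(5.981324 + 12.473957 + 5.742053) = 5.32·24.197334 = 128.729815 m
LSR: p² = d² − 2 + 2cos(α−β) + 2d(sin α + sin β) = 140.765673; p = √p² = 11.864471; φ = atan2(−cos α − cos β, d + sin α + sin β) − atan2(−2, p) = 0.015991 rad; t = (φ − α) mod 2π = 0.309479 rad, q = (φ − β) mod 2π = 5.749670 rad → L = 5.32·(0.309479 + 11.864471 + 5.749670) = 5.32·17.923620 = 95.353656 m
RSL: p² = d² − 2 + 2cos(α−β) − 2d(sin α + sin β) = 129.897912; p = √p² = 11.397277; φ = atan2(cos α + cos β, d − sin α − sin β) − atan2(2, p) = -0.016645 rad; t = (α − φ) mod 2π = 6.006343 rad, q = (β − φ) mod 2π = 0.566152 rad → L = 5.32·(6.006343 + 11.397277 + 0.566152) = 5.32·17.969772 = 95.599185 m
RLR: c = (6 − d² + 2cos(α−β) + 2d(sin α − sin β))/8 = -18.449951, |c| > 1 → infeasible
LRL: c = (6 − d² + 2cos(α−β) − 2d(sin α − sin β))/8 = -13.717767, |c| > 1 → infeasible
Shortest: LSL with L = 62.211542 m ≈ 62.2115 m

62.2115 m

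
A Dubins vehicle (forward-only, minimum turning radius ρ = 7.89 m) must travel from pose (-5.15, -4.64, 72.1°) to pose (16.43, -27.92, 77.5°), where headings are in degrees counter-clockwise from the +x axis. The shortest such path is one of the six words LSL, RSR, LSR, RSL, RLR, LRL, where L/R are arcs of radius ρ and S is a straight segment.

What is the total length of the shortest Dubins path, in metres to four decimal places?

67.0661 m

Let ψ = atan2(Δy, Δx) = atan2(-23.28, 21.58) = -47.1702° be the start→goal bearing.
Normalize: d = |goal − start| / ρ = 31.743579/7.89 = 4.023267, α = (θ_start − ψ) mod 360° = 119.2702° = 2.081658 rad, β = (θ_goal − ψ) mod 360° = 124.6702° = 2.175906 rad.
Common terms: sin α = 0.872323, cos α = -0.488929, sin β = 0.822440, cos β = -0.568852, cos(α−β) = 0.995562, d² = 16.186680. Work in radians in the unit-radius frame; every candidate has L = ρ·(t + p + q).
LSL: p² = 2 + d² − 2cos(α−β) + 2d(sin α − sin β) = 16.596947; p = √p² = 4.073935; φ = atan2(cos β − cos α, d + sin α − sin β) = -0.019619 rad; t = (φ − α) mod 2π = 4.181908 rad, q = (β − φ) mod 2π = 2.195525 rad → L = 7.89·(4.181908 + 4.073935 + 2.195525) = 7.89·10.451368 = 82.461294 m
RSR: p² = 2 + d² − 2cos(α−β) + 2d(sin β − sin α) = 15.794165; p = √p² = 3.974187; φ = atan2(cos α − cos β, d − sin α + sin β) = 0.020112 rad; t = (α − φ) mod 2π = 2.061546 rad, q = (φ − β) mod 2π = 4.127391 rad → L = 7.89·(2.061546 + 3.974187 + 4.127391) = 7.89·10.163125 = 80.187055 m
LSR: p² = d² − 2 + 2cos(α−β) + 2d(sin α + sin β) = 29.814775; p = √p² = 5.460291; φ = atan2(−cos α − cos β, d + sin α + sin β) − atan2(−2, p) = 0.534027 rad; t = (φ − α) mod 2π = 4.735554 rad, q = (φ − β) mod 2π = 4.641307 rad → L = 7.89·(4.735554 + 5.460291 + 4.641307) = 7.89·14.837152 = 117.065128 m
RSL: p² = d² − 2 + 2cos(α−β) − 2d(sin α + sin β) = 2.540832; p = √p² = 1.593999; φ = atan2(cos α + cos β, d − sin α − sin β) − atan2(2, p) = -1.324291 rad; t = (α − φ) mod 2π = 3.405949 rad, q = (β − φ) mod 2π = 3.500197 rad → L = 7.89·(3.405949 + 1.593999 + 3.500197) = 7.89·8.500145 = 67.066144 m
RLR: c = (6 − d² + 2cos(α−β) + 2d(sin α − sin β))/8 = -0.974271; p = 2π − arccos c = 3.368927 rad; φ = atan2(cos α − cos β, d − sin α + sin β) = 0.020112 rad; t = (α − φ + p/2) mod 2π = 3.746010 rad, q = (α − β − t + p) mod 2π = 5.811855 rad → L = 7.89·(3.746010 + 3.368927 + 5.811855) = 7.89·12.926792 = 101.992388 m
LRL: c = (6 − d² + 2cos(α−β) − 2d(sin α − sin β))/8 = -1.074618, |c| > 1 → infeasible
Shortest: RSL with L = 67.066144 m ≈ 67.0661 m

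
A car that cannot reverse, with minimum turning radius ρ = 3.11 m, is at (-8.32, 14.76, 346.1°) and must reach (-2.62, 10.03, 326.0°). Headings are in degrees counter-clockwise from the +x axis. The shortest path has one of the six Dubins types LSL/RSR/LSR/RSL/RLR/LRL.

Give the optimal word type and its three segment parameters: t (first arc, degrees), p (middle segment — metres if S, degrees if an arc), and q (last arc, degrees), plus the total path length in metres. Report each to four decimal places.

RSL: t = 29.1294°, p = 5.3924 m, q = 9.0294°, L = 7.4636 m

Let ψ = atan2(Δy, Δx) = atan2(-4.73, 5.70) = -39.6867° be the start→goal bearing.
Normalize: d = |goal − start| / ρ = 7.406949/3.11 = 2.381656, α = (θ_start − ψ) mod 360° = 25.7867° = 0.450063 rad, β = (θ_goal − ψ) mod 360° = 5.6867° = 0.099252 rad.
Common terms: sin α = 0.435022, cos α = 0.900420, sin β = 0.099089, cos β = 0.995079, cos(α−β) = 0.939094, d² = 5.672284. Work in radians in the unit-radius frame; every candidate has L = ρ·(t + p + q).
LSL: p² = 2 + d² − 2cos(α−β) + 2d(sin α − sin β) = 7.394251; p = √p² = 2.719237; φ = atan2(cos β − cos α, d + sin α − sin β) = 0.034818 rad; t = (φ − α) mod 2π = 5.867940 rad, q = (β − φ) mod 2π = 0.064434 rad → L = 3.11·(5.867940 + 2.719237 + 0.064434) = 3.11·8.651611 = 26.906511 m
RSR: p² = 2 + d² − 2cos(α−β) + 2d(sin β − sin α) = 4.193941; p = √p² = 2.047911; φ = atan2(cos α − cos β, d − sin α + sin β) = -0.046239 rad; t = (α − φ) mod 2π = 0.496302 rad, q = (φ − β) mod 2π = 6.137695 rad → L = 3.11·(0.496302 + 2.047911 + 6.137695) = 3.11·8.681908 = 27.000733 m
LSR: p² = d² − 2 + 2cos(α−β) + 2d(sin α + sin β) = 8.094612; p = √p² = 2.845103; φ = atan2(−cos α − cos β, d + sin α + sin β) − atan2(−2, p) = 0.036276 rad; t = (φ − α) mod 2π = 5.869398 rad, q = (φ − β) mod 2π = 6.220209 rad → L = 3.11·(5.869398 + 2.845103 + 6.220209) = 3.11·14.934710 = 46.446950 m
RSL: p² = d² − 2 + 2cos(α−β) − 2d(sin α + sin β) = 3.006333; p = √p² = 1.733878; φ = atan2(cos α + cos β, d − sin α − sin β) − atan2(2, p) = -0.058341 rad; t = (α − φ) mod 2π = 0.508404 rad, q = (β − φ) mod 2π = 0.157593 rad → L = 3.11·(0.508404 + 1.733878 + 0.157593) = 3.11·2.399876 = 7.463613 m
RLR: c = (6 − d² + 2cos(α−β) + 2d(sin α − sin β))/8 = 0.475757; p = 2π − arccos c = 5.208214 rad; φ = atan2(cos α − cos β, d − sin α + sin β) = -0.046239 rad; t = (α − φ + p/2) mod 2π = 3.100409 rad, q = (α − β − t + p) mod 2π = 2.458616 rad → L = 3.11·(3.100409 + 5.208214 + 2.458616) = 3.11·10.767239 = 33.486113 m
LRL: c = (6 − d² + 2cos(α−β) − 2d(sin α − sin β))/8 = 0.075719; p = 2π − arccos c = 4.788180 rad; φ = atan2(cos β − cos α, d + sin α − sin β) = 0.034818 rad; t = (φ − α + p/2) mod 2π = 1.978845 rad, q = (β − α − t + p) mod 2π = 2.458524 rad → L = 3.11·(1.978845 + 4.788180 + 2.458524) = 3.11·9.225549 = 28.691458 m
Shortest: RSL with L = 7.463613 m ≈ 7.4636 m
Convert RSL to answer units (arcs ×180/π): t = 0.508404·180/π = 29.1294°, p = ρ·p = 3.11·1.733878 = 5.3924 m, q = 0.157593·180/π = 9.0294°, L = 7.4636 m.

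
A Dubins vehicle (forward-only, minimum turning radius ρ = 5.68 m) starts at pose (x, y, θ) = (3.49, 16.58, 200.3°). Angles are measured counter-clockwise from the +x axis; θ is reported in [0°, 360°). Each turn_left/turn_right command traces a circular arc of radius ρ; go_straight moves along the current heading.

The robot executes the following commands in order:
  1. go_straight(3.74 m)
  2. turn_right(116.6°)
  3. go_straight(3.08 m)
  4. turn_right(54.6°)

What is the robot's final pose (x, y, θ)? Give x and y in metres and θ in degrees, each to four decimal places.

(-4.4127, 28.6341, 29.1000°)

set_pose: (x, y, θ) = (3.4900, 16.5800, 200.3000°), ρ = 5.68
go_straight(3.74): x += 3.74·cos θ, y += 3.74·sin θ → (-0.0177, 15.2825, 200.3000°)
turn_right(116.6°): centre at ρ to the right, rotate −116.6° → (-7.6340, 21.2330, 83.7000°)
go_straight(3.08): x += 3.08·cos θ, y += 3.08·sin θ → (-7.2960, 24.2944, 83.7000°)
turn_right(54.6°): centre at ρ to the right, rotate −54.6° → (-4.4127, 28.6341, 29.1000°)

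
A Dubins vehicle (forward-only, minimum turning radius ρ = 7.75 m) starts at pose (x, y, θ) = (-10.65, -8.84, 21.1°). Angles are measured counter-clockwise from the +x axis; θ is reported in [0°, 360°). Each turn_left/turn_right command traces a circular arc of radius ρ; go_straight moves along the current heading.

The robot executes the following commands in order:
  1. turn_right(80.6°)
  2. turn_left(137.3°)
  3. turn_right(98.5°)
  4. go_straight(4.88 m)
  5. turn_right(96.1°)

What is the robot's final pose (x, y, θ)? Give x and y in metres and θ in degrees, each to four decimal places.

(32.1277, -16.6983, 243.2000°)

set_pose: (x, y, θ) = (-10.6500, -8.8400, 21.1000°), ρ = 7.75
turn_right(80.6°): centre at ρ to the right, rotate −80.6° → (-1.1824, -12.1370, -59.5000° ≡ 300.5000°)
turn_left(137.3°): centre at ρ to the left, rotate +137.3° → (13.0702, -9.8413, 437.8000° ≡ 77.8000°)
turn_right(98.5°): centre at ρ to the right, rotate −98.5° → (23.3846, -4.2294, -20.7000° ≡ 339.3000°)
go_straight(4.88): x += 4.88·cos θ, y += 4.88·sin θ → (27.9496, -5.9543, 339.3000°)
turn_right(96.1°): centre at ρ to the right, rotate −96.1° → (32.1277, -16.6983, 243.2000°)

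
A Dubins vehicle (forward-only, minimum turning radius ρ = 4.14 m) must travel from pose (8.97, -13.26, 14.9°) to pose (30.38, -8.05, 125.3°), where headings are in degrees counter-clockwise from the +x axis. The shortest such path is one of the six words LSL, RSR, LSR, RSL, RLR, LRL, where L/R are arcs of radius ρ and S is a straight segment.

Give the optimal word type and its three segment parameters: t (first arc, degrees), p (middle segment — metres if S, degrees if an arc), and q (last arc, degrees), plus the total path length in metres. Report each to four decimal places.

RSL: t = 19.9307°, p = 16.3034 m, q = 130.3307°, L = 27.1608 m

Let ψ = atan2(Δy, Δx) = atan2(5.21, 21.41) = 13.6768° be the start→goal bearing.
Normalize: d = |goal − start| / ρ = 22.034795/4.14 = 5.322414, α = (θ_start − ψ) mod 360° = 1.2232° = 0.021349 rad, β = (θ_goal − ψ) mod 360° = 111.6232° = 1.948193 rad.
Common terms: sin α = 0.021348, cos α = 0.999772, sin β = 0.929627, cos β = -0.368501, cos(α−β) = -0.348572, d² = 28.328094. Work in radians in the unit-radius frame; every candidate has L = ρ·(t + p + q).
LSL: p² = 2 + d² − 2cos(α−β) + 2d(sin α − sin β) = 21.356760; p = √p² = 4.621337; φ = atan2(cos β − cos α, d + sin α − sin β) = -0.300583 rad; t = (φ − α) mod 2π = 5.961253 rad, q = (β − φ) mod 2π = 2.248776 rad → L = 4.14·(5.961253 + 4.621337 + 2.248776) = 4.14·12.831366 = 53.121856 m
RSR: p² = 2 + d² − 2cos(α−β) + 2d(sin β − sin α) = 40.693717; p = √p² = 6.379163; φ = atan2(cos α − cos β, d − sin α + sin β) = 0.216171 rad; t = (α − φ) mod 2π = 6.088364 rad, q = (φ − β) mod 2π = 4.551163 rad → L = 4.14·(6.088364 + 6.379163 + 4.551163) = 4.14·17.018690 = 70.457376 m
LSR: p² = d² − 2 + 2cos(α−β) + 2d(sin α + sin β) = 35.753915; p = √p² = 5.979458; φ = atan2(−cos α − cos β, d + sin α + sin β) − atan2(−2, p) = 0.222492 rad; t = (φ − α) mod 2π = 0.201142 rad, q = (φ − β) mod 2π = 4.557484 rad → L = 4.14·(0.201142 + 5.979458 + 4.557484) = 4.14·10.738084 = 44.455669 m
RSL: p² = d² − 2 + 2cos(α−β) − 2d(sin α + sin β) = 15.507985; p = √p² = 3.938018; φ = atan2(cos α + cos β, d − sin α − sin β) − atan2(2, p) = -0.326507 rad; t = (α − φ) mod 2π = 0.347856 rad, q = (β − φ) mod 2π = 2.274700 rad → L = 4.14·(0.347856 + 3.938018 + 2.274700) = 4.14·6.560574 = 27.160777 m
RLR: c = (6 − d² + 2cos(α−β) + 2d(sin α − sin β))/8 = -4.086715, |c| > 1 → infeasible
LRL: c = (6 − d² + 2cos(α−β) − 2d(sin α − sin β))/8 = -1.669595, |c| > 1 → infeasible
Shortest: RSL with L = 27.160777 m ≈ 27.1608 m
Convert RSL to answer units (arcs ×180/π): t = 0.347856·180/π = 19.9307°, p = ρ·p = 4.14·3.938018 = 16.3034 m, q = 2.274700·180/π = 130.3307°, L = 27.1608 m.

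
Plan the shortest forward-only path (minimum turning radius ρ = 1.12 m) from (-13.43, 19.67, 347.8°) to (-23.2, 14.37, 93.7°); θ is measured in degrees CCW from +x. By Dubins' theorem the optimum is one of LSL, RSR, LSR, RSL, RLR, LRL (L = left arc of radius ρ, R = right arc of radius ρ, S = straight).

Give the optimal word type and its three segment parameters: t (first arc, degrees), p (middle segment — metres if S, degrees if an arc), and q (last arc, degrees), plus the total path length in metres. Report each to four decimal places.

Let ψ = atan2(Δy, Δx) = atan2(-5.30, -9.77) = -151.5212° be the start→goal bearing.
Normalize: d = |goal − start| / ρ = 11.114985/1.12 = 9.924094, α = (θ_start − ψ) mod 360° = 139.3212° = 2.431613 rad, β = (θ_goal − ψ) mod 360° = 245.2212° = 4.279917 rad.
Common terms: sin α = 0.651818, cos α = -0.758375, sin β = -0.907933, cos β = -0.419116, cos(α−β) = -0.273959, d² = 98.487643. Work in radians in the unit-radius frame; every candidate has L = ρ·(t + p + q).
LSL: p² = 2 + d² − 2cos(α−β) + 2d(sin α − sin β) = 131.993784; p = √p² = 11.488855; φ = atan2(cos β − cos α, d + sin α − sin β) = 0.029534 rad; t = (φ − α) mod 2π = 3.881106 rad, q = (β − φ) mod 2π = 4.250383 rad → L = 1.12·(3.881106 + 11.488855 + 4.250383) = 1.12·19.620344 = 21.974785 m
RSR: p² = 2 + d² − 2cos(α−β) + 2d(sin β − sin α) = 70.077340; p = √p² = 8.371221; φ = atan2(cos α − cos β, d − sin α + sin β) = -0.040538 rad; t = (α − φ) mod 2π = 2.472151 rad, q = (φ − β) mod 2π = 1.962730 rad → L = 1.12·(2.472151 + 8.371221 + 1.962730) = 1.12·12.806103 = 14.342835 m
LSR: p² = d² − 2 + 2cos(α−β) + 2d(sin α + sin β) = 90.856316; p = √p² = 9.531858; φ = atan2(−cos α − cos β, d + sin α + sin β) − atan2(−2, p) = 0.328018 rad; t = (φ − α) mod 2π = 4.179590 rad, q = (φ − β) mod 2π = 2.331287 rad → L = 1.12·(4.179590 + 9.531858 + 2.331287) = 1.12·16.042735 = 17.967863 m
RSL: p² = d² − 2 + 2cos(α−β) − 2d(sin α + sin β) = 101.023135; p = √p² = 10.051027; φ = atan2(cos α + cos β, d − sin α − sin β) − atan2(2, p) = -0.311572 rad; t = (α − φ) mod 2π = 2.743186 rad, q = (β − φ) mod 2π = 4.591489 rad → L = 1.12·(2.743186 + 10.051027 + 4.591489) = 1.12·17.385701 = 19.471986 m
RLR: c = (6 − d² + 2cos(α−β) + 2d(sin α − sin β))/8 = -7.759667, |c| > 1 → infeasible
LRL: c = (6 − d² + 2cos(α−β) − 2d(sin α − sin β))/8 = -15.499223, |c| > 1 → infeasible
Shortest: RSR with L = 14.342835 m ≈ 14.3428 m
Convert RSR to answer units (arcs ×180/π): t = 2.472151·180/π = 141.6438°, p = ρ·p = 1.12·8.371221 = 9.3758 m, q = 1.962730·180/π = 112.4562°, L = 14.3428 m.

RSR: t = 141.6438°, p = 9.3758 m, q = 112.4562°, L = 14.3428 m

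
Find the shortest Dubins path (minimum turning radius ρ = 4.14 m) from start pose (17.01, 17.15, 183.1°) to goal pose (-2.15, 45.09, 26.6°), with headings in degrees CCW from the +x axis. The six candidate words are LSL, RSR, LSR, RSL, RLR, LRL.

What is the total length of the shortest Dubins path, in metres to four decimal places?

37.6898 m

Let ψ = atan2(Δy, Δx) = atan2(27.94, -19.16) = 124.4406° be the start→goal bearing.
Normalize: d = |goal − start| / ρ = 33.878447/4.14 = 8.183200, α = (θ_start − ψ) mod 360° = 58.6594° = 1.023800 rad, β = (θ_goal − ψ) mod 360° = 262.1594° = 4.575545 rad.
Common terms: sin α = 0.854091, cos α = 0.520124, sin β = -0.990651, cos β = -0.136417, cos(α−β) = -0.917060, d² = 66.964760. Work in radians in the unit-radius frame; every candidate has L = ρ·(t + p + q).
LSL: p² = 2 + d² − 2cos(α−β) + 2d(sin α − sin β) = 100.990667; p = √p² = 10.049411; φ = atan2(cos β − cos α, d + sin α − sin β) = -0.065378 rad; t = (φ − α) mod 2π = 5.194007 rad, q = (β − φ) mod 2π = 4.640923 rad → L = 4.14·(5.194007 + 10.049411 + 4.640923) = 4.14·19.884342 = 82.321174 m
RSR: p² = 2 + d² − 2cos(α−β) + 2d(sin β − sin α) = 40.607094; p = √p² = 6.372370; φ = atan2(cos α − cos β, d − sin α + sin β) = 0.103213 rad; t = (α − φ) mod 2π = 0.920587 rad, q = (φ − β) mod 2π = 1.810853 rad → L = 4.14·(0.920587 + 6.372370 + 1.810853) = 4.14·9.103810 = 37.689773 m
LSR: p² = d² − 2 + 2cos(α−β) + 2d(sin α + sin β) = 60.895631; p = √p² = 7.803565; φ = atan2(−cos α − cos β, d + sin α + sin β) − atan2(−2, p) = 0.203243 rad; t = (φ − α) mod 2π = 5.462629 rad, q = (φ − β) mod 2π = 1.910884 rad → L = 4.14·(5.462629 + 7.803565 + 1.910884) = 4.14·15.177078 = 62.833103 m
RSL: p² = d² − 2 + 2cos(α−β) − 2d(sin α + sin β) = 65.365649; p = √p² = 8.084903; φ = atan2(cos α + cos β, d − sin α − sin β) − atan2(2, p) = -0.196419 rad; t = (α − φ) mod 2π = 1.220219 rad, q = (β − φ) mod 2π = 4.771964 rad → L = 4.14·(1.220219 + 8.084903 + 4.771964) = 4.14·14.077085 = 58.279133 m
RLR: c = (6 − d² + 2cos(α−β) + 2d(sin α − sin β))/8 = -4.075887, |c| > 1 → infeasible
LRL: c = (6 − d² + 2cos(α−β) − 2d(sin α − sin β))/8 = -11.623833, |c| > 1 → infeasible
Shortest: RSR with L = 37.689773 m ≈ 37.6898 m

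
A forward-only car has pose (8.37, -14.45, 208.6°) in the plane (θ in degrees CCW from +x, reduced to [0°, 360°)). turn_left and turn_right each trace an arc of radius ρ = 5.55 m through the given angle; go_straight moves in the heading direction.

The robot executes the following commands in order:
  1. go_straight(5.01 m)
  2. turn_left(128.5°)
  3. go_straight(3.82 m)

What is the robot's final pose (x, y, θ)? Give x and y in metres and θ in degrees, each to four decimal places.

set_pose: (x, y, θ) = (8.3700, -14.4500, 208.6000°), ρ = 5.55
go_straight(5.01): x += 5.01·cos θ, y += 5.01·sin θ → (3.9713, -16.8482, 208.6000°)
turn_left(128.5°): centre at ρ to the left, rotate +128.5° → (4.4684, -26.8336, 337.1000°)
go_straight(3.82): x += 3.82·cos θ, y += 3.82·sin θ → (7.9873, -28.3201, 337.1000°)

(7.9873, -28.3201, 337.1000°)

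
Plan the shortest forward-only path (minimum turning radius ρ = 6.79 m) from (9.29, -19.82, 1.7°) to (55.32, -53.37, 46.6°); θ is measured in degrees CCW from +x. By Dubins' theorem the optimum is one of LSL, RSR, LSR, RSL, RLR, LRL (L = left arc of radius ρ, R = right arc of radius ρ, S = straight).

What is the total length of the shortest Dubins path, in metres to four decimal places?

60.9332 m

Let ψ = atan2(Δy, Δx) = atan2(-33.55, 46.03) = -36.0873° be the start→goal bearing.
Normalize: d = |goal − start| / ρ = 56.959314/6.79 = 8.388706, α = (θ_start − ψ) mod 360° = 37.7873° = 0.659512 rad, β = (θ_goal − ψ) mod 360° = 82.6873° = 1.443165 rad.
Common terms: sin α = 0.612732, cos α = 0.790291, sin β = 0.991866, cos β = 0.127285, cos(α−β) = 0.708340, d² = 70.370388. Work in radians in the unit-radius frame; every candidate has L = ρ·(t + p + q).
LSL: p² = 2 + d² − 2cos(α−β) + 2d(sin α − sin β) = 64.592811; p = √p² = 8.036965; φ = atan2(cos β − cos α, d + sin α − sin β) = -0.082588 rad; t = (φ − α) mod 2π = 5.541084 rad, q = (β − φ) mod 2π = 1.525754 rad → L = 6.79·(5.541084 + 8.036965 + 1.525754) = 6.79·15.103803 = 102.554825 m
RSR: p² = 2 + d² − 2cos(α−β) + 2d(sin β − sin α) = 77.314606; p = √p² = 8.792872; φ = atan2(cos α − cos β, d − sin α + sin β) = 0.075474 rad; t = (α − φ) mod 2π = 0.584038 rad, q = (φ − β) mod 2π = 4.915494 rad → L = 6.79·(0.584038 + 8.792872 + 4.915494) = 6.79·14.292405 = 97.045429 m
LSR: p² = d² − 2 + 2cos(α−β) + 2d(sin α + sin β) = 96.708066; p = √p² = 9.834026; φ = atan2(−cos α − cos β, d + sin α + sin β) − atan2(−2, p) = 0.109077 rad; t = (φ − α) mod 2π = 5.732750 rad, q = (φ − β) mod 2π = 4.949097 rad → L = 6.79·(5.732750 + 9.834026 + 4.949097) = 6.79·20.515872 = 139.302774 m
RSL: p² = d² − 2 + 2cos(α−β) − 2d(sin α + sin β) = 42.866069; p = √p² = 6.547218; φ = atan2(cos α + cos β, d − sin α − sin β) − atan2(2, p) = -0.162033 rad; t = (α − φ) mod 2π = 0.821545 rad, q = (β − φ) mod 2π = 1.605198 rad → L = 6.79·(0.821545 + 6.547218 + 1.605198) = 6.79·8.973961 = 60.933197 m
RLR: c = (6 − d² + 2cos(α−β) + 2d(sin α − sin β))/8 = -8.664326, |c| > 1 → infeasible
LRL: c = (6 − d² + 2cos(α−β) − 2d(sin α − sin β))/8 = -7.074101, |c| > 1 → infeasible
Shortest: RSL with L = 60.933197 m ≈ 60.9332 m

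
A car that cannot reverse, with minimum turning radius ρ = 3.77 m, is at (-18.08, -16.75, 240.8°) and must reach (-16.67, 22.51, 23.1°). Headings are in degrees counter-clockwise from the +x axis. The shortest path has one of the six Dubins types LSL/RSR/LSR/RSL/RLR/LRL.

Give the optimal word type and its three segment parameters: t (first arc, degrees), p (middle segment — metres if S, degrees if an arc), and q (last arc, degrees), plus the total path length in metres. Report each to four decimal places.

RSR: t = 161.1159°, p = 34.5109 m, q = 56.5841°, L = 48.8353 m

Let ψ = atan2(Δy, Δx) = atan2(39.26, 1.41) = 87.9431° be the start→goal bearing.
Normalize: d = |goal − start| / ρ = 39.285312/3.77 = 10.420507, α = (θ_start − ψ) mod 360° = 152.8569° = 2.667855 rad, β = (θ_goal − ψ) mod 360° = 295.1569° = 5.151459 rad.
Common terms: sin α = 0.456215, cos α = -0.889870, sin β = -0.905147, cos β = 0.425098, cos(α−β) = -0.791224, d² = 108.586967. Work in radians in the unit-radius frame; every candidate has L = ρ·(t + p + q).
LSL: p² = 2 + d² − 2cos(α−β) + 2d(sin α − sin β) = 140.541587; p = √p² = 11.855024; φ = atan2(cos β − cos α, d + sin α − sin β) = 0.111149 rad; t = (φ − α) mod 2π = 3.726479 rad, q = (β − φ) mod 2π = 5.040310 rad → L = 3.77·(3.726479 + 11.855024 + 5.040310) = 3.77·20.621813 = 77.744233 m
RSR: p² = 2 + d² − 2cos(α−β) + 2d(sin β − sin α) = 83.797240; p = √p² = 9.154083; φ = atan2(cos α − cos β, d − sin α + sin β) = -0.144147 rad; t = (α − φ) mod 2π = 2.812002 rad, q = (φ − β) mod 2π = 0.987579 rad → L = 3.77·(2.812002 + 9.154083 + 0.987579) = 3.77·12.953665 = 48.835317 m
LSR: p² = d² − 2 + 2cos(α−β) + 2d(sin α + sin β) = 95.648315; p = √p² = 9.779996; φ = atan2(−cos α − cos β, d + sin α + sin β) − atan2(−2, p) = 0.248294 rad; t = (φ − α) mod 2π = 3.863624 rad, q = (φ − β) mod 2π = 1.380020 rad → L = 3.77·(3.863624 + 9.779996 + 1.380020) = 3.77·15.023639 = 56.639120 m
RSL: p² = d² − 2 + 2cos(α−β) − 2d(sin α + sin β) = 114.360725; p = √p² = 10.693957; φ = atan2(cos α + cos β, d − sin α − sin β) − atan2(2, p) = -0.227619 rad; t = (α − φ) mod 2π = 2.895475 rad, q = (β − φ) mod 2π = 5.379078 rad → L = 3.77·(2.895475 + 10.693957 + 5.379078) = 3.77·18.968510 = 71.511283 m
RLR: c = (6 − d² + 2cos(α−β) + 2d(sin α − sin β))/8 = -9.474655, |c| > 1 → infeasible
LRL: c = (6 − d² + 2cos(α−β) − 2d(sin α − sin β))/8 = -16.567698, |c| > 1 → infeasible
Shortest: RSR with L = 48.835317 m ≈ 48.8353 m
Convert RSR to answer units (arcs ×180/π): t = 2.812002·180/π = 161.1159°, p = ρ·p = 3.77·9.154083 = 34.5109 m, q = 0.987579·180/π = 56.5841°, L = 48.8353 m.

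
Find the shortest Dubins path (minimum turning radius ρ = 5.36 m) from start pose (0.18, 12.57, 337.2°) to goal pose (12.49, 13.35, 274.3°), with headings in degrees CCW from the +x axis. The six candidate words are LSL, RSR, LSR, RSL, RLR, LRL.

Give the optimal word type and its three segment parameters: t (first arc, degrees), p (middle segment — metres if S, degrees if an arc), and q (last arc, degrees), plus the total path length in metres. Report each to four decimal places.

LRL: t = 140.8639°, p = 263.2626°, q = 59.4987°, L = 43.3720 m

Let ψ = atan2(Δy, Δx) = atan2(0.78, 12.31) = 3.6256° be the start→goal bearing.
Normalize: d = |goal − start| / ρ = 12.334687/5.36 = 2.301248, α = (θ_start − ψ) mod 360° = 333.5744° = 5.821972 rad, β = (θ_goal − ψ) mod 360° = 270.6744° = 4.724160 rad.
Common terms: sin α = -0.445035, cos α = 0.895513, sin β = -0.999931, cos β = 0.011770, cos(α−β) = 0.455545, d² = 5.295740. Work in radians in the unit-radius frame; every candidate has L = ρ·(t + p + q).
LSL: p² = 2 + d² − 2cos(α−β) + 2d(sin α − sin β) = 8.938554; p = √p² = 2.989742; φ = atan2(cos β − cos α, d + sin α − sin β) = -0.300075 rad; t = (φ − α) mod 2π = 0.161139 rad, q = (β − φ) mod 2π = 5.024234 rad → L = 5.36·(0.161139 + 2.989742 + 5.024234) = 5.36·8.175115 = 43.818615 m
RSR: p² = 2 + d² − 2cos(α−β) + 2d(sin β − sin α) = 3.830747; p = √p² = 1.957229; φ = atan2(cos α − cos β, d − sin α + sin β) = 0.468476 rad; t = (α − φ) mod 2π = 5.353495 rad, q = (φ − β) mod 2π = 2.027502 rad → L = 5.36·(5.353495 + 1.957229 + 2.027502) = 5.36·9.338227 = 50.052895 m
LSR: p² = d² − 2 + 2cos(α−β) + 2d(sin α + sin β) = -2.443619 < 0 → infeasible
RSL: p² = d² − 2 + 2cos(α−β) − 2d(sin α + sin β) = 10.857279; p = √p² = 3.295039; φ = atan2(cos α + cos β, d − sin α − sin β) − atan2(2, p) = -0.307919 rad; t = (α − φ) mod 2π = 6.129891 rad, q = (β − φ) mod 2π = 5.032079 rad → L = 5.36·(6.129891 + 3.295039 + 5.032079) = 5.36·14.457009 = 77.489567 m
RLR: c = (6 − d² + 2cos(α−β) + 2d(sin α − sin β))/8 = 0.521157; p = 2π − arccos c = 5.260595 rad; φ = atan2(cos α − cos β, d − sin α + sin β) = 0.468476 rad; t = (α − φ + p/2) mod 2π = 1.700607 rad, q = (α − β − t + p) mod 2π = 4.657799 rad → L = 5.36·(1.700607 + 5.260595 + 4.657799) = 5.36·11.619001 = 62.277847 m
LRL: c = (6 − d² + 2cos(α−β) − 2d(sin α − sin β))/8 = -0.117319; p = 2π − arccos c = 4.594799 rad; φ = atan2(cos β − cos α, d + sin α − sin β) = -0.300075 rad; t = (φ − α + p/2) mod 2π = 2.458538 rad, q = (β − α − t + p) mod 2π = 1.038449 rad → L = 5.36·(2.458538 + 4.594799 + 1.038449) = 5.36·8.091786 = 43.371971 m
Shortest: LRL with L = 43.371971 m ≈ 43.3720 m
Convert LRL to answer units (arcs ×180/π): t = 2.458538·180/π = 140.8639°, p = 4.594799·180/π = 263.2626°, q = 1.038449·180/π = 59.4987°, L = 43.3720 m.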